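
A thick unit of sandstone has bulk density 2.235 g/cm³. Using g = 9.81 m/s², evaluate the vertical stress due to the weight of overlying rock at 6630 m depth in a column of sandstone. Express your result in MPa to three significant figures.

145 MPa

sandstone: 2235 kg/m³ × 9.81 m/s² × 6630 m = 1.454×10^8 Pa = 145.4 MPa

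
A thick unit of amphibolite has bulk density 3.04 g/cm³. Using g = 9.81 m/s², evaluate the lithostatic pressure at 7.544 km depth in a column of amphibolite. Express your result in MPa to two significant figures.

amphibolite: 3040 kg/m³ × 9.81 m/s² × 7544 m = 2.250×10^8 Pa = 225.0 MPa

220 MPa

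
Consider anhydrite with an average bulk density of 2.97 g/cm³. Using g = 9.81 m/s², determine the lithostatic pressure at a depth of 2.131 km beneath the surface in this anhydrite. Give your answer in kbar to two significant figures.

anhydrite: 2970 kg/m³ × 9.81 m/s² × 2131 m = 6.209×10^7 Pa = 0.6209 kbar

0.62 kbar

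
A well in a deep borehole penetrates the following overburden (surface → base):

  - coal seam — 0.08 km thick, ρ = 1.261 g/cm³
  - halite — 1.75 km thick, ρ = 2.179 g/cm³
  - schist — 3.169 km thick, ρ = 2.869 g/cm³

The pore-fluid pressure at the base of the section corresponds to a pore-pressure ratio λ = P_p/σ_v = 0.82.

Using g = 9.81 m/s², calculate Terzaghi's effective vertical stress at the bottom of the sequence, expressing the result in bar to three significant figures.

230 bar

Overburden (lithostatic) stress σ_v:
coal seam: 1261 kg/m³ × 9.81 m/s² × 80 m = 9.896×10^5 Pa = 0.9896 MPa
halite: 2179 kg/m³ × 9.81 m/s² × 1750 m = 3.741×10^7 Pa = 37.41 MPa
schist: 2869 kg/m³ × 9.81 m/s² × 3169 m = 8.919×10^7 Pa = 89.19 MPa
Total = 0.9896 + 37.41 + 89.19 = 127.59 MPa
Pore pressure P_p = λ·σ_v = 0.82 × 127.6 MPa = 104.6 MPa
Effective stress σ' = σ_v − P_p = 127.6 − 104.6 = 22.966 MPa = 229.66 bar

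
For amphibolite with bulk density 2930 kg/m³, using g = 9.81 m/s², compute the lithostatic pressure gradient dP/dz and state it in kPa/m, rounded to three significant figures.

dP/dz = ρg = 2930 kg/m³ × 9.81 m/s² = 28743 Pa/m
= 28743 Pa/m × (1 kPa/m / 1000.0 Pa/m) = 28.743 kPa/m

28.7 kPa/m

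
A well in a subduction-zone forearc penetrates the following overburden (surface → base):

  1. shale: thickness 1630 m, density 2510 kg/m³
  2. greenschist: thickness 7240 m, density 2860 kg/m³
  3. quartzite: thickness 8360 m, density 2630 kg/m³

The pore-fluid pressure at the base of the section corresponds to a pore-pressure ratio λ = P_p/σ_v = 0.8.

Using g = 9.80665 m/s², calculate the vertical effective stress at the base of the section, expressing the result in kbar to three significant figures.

Overburden (lithostatic) stress σ_v:
shale: 2510 kg/m³ × 9.80665 m/s² × 1630 m = 4.012×10^7 Pa = 40.12 MPa
greenschist: 2860 kg/m³ × 9.80665 m/s² × 7240 m = 2.031×10^8 Pa = 203.1 MPa
quartzite: 2630 kg/m³ × 9.80665 m/s² × 8360 m = 2.156×10^8 Pa = 215.6 MPa
Total = 40.12 + 203.1 + 215.6 = 458.80 MPa
Pore pressure P_p = λ·σ_v = 0.8 × 458.8 MPa = 367.0 MPa
Effective stress σ' = σ_v − P_p = 458.8 − 367.0 = 91.760 MPa = 0.91760 kbar

0.918 kbar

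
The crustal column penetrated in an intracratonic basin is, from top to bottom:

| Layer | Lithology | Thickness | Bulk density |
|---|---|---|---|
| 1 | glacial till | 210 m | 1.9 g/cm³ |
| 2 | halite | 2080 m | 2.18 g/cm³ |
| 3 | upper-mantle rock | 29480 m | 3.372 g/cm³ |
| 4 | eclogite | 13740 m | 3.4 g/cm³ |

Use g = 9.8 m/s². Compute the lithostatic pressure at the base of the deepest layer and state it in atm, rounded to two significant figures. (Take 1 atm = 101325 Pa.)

glacial till: 1900 kg/m³ × 9.8 m/s² × 210 m = 3.910×10^6 Pa = 38.59 atm
halite: 2180 kg/m³ × 9.8 m/s² × 2080 m = 4.444×10^7 Pa = 438.6 atm
upper-mantle rock: 3372 kg/m³ × 9.8 m/s² × 29480 m = 9.742×10^8 Pa = 9614 atm
eclogite: 3400 kg/m³ × 9.8 m/s² × 13740 m = 4.578×10^8 Pa = 4518 atm
Total = 38.59 + 438.6 + 9614 + 4518 = 14610 atm

15000 atm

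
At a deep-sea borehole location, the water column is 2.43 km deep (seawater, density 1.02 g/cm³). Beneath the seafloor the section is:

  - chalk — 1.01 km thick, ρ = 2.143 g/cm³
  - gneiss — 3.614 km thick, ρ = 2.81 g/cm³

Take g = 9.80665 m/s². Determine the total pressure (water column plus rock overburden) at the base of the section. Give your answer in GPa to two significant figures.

seawater: 1020 kg/m³ × 9.80665 m/s² × 2430 m = 2.431×10^7 Pa = 0.02431 GPa
chalk: 2143 kg/m³ × 9.80665 m/s² × 1010 m = 2.123×10^7 Pa = 0.02123 GPa
gneiss: 2810 kg/m³ × 9.80665 m/s² × 3614 m = 9.959×10^7 Pa = 0.09959 GPa
Total = 0.02431 + 0.02123 + 0.09959 = 0.14512 GPa

0.15 GPa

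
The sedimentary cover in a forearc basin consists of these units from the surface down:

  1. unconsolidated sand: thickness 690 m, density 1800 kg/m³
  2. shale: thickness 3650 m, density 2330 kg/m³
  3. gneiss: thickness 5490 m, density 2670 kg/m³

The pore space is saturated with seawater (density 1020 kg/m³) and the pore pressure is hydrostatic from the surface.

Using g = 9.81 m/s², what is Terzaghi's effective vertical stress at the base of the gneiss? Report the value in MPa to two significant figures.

Overburden (lithostatic) stress σ_v:
unconsolidated sand: 1800 kg/m³ × 9.81 m/s² × 690 m = 1.218×10^7 Pa = 12.18 MPa
shale: 2330 kg/m³ × 9.81 m/s² × 3650 m = 8.343×10^7 Pa = 83.43 MPa
gneiss: 2670 kg/m³ × 9.81 m/s² × 5490 m = 1.438×10^8 Pa = 143.8 MPa
Total = 12.18 + 83.43 + 143.8 = 239.41 MPa
Pore pressure P_p = 1020 kg/m³ × 9.81 m/s² × 9830 m = 9.836×10^7 Pa = 98.36 MPa
Effective stress σ' = σ_v − P_p = 239.4 − 98.36 = 141.05 MPa

140 MPa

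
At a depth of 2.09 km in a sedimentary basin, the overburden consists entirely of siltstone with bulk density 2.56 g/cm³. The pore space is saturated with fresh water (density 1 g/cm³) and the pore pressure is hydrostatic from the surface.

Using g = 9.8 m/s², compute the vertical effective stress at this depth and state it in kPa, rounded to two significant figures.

Overburden (lithostatic) stress σ_v:
siltstone: 2560 kg/m³ × 9.8 m/s² × 2090 m = 5.243×10^7 Pa = 52.43 MPa
Pore pressure P_p = 1000 kg/m³ × 9.8 m/s² × 2090 m = 2.048×10^7 Pa = 20.48 MPa
Effective stress σ' = σ_v − P_p = 52.43 − 20.48 = 31.952 MPa = 31952 kPa

32000 kPa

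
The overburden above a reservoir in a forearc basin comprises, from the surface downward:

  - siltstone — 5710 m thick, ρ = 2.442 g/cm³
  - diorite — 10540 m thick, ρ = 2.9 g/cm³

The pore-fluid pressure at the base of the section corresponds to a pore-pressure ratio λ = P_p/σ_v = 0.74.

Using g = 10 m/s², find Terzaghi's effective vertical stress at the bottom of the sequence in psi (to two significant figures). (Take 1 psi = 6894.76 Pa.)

Overburden (lithostatic) stress σ_v:
siltstone: 2442 kg/m³ × 10 m/s² × 5710 m = 1.394×10^8 Pa = 139.4 MPa
diorite: 2900 kg/m³ × 10 m/s² × 10540 m = 3.057×10^8 Pa = 305.7 MPa
Total = 139.4 + 305.7 = 445.10 MPa
Pore pressure P_p = λ·σ_v = 0.74 × 445.1 MPa = 329.4 MPa
Effective stress σ' = σ_v − P_p = 445.1 − 329.4 = 115.73 MPa = 16785 psi

17000 psi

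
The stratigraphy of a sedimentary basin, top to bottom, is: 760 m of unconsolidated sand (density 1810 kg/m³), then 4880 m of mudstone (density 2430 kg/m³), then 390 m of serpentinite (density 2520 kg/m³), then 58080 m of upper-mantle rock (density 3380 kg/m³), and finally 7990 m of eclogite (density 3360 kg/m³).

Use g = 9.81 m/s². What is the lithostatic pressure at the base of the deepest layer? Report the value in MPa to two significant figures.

unconsolidated sand: 1810 kg/m³ × 9.81 m/s² × 760 m = 1.349×10^7 Pa = 13.49 MPa
mudstone: 2430 kg/m³ × 9.81 m/s² × 4880 m = 1.163×10^8 Pa = 116.3 MPa
serpentinite: 2520 kg/m³ × 9.81 m/s² × 390 m = 9.641×10^6 Pa = 9.641 MPa
upper-mantle rock: 3380 kg/m³ × 9.81 m/s² × 58080 m = 1.926×10^9 Pa = 1926 MPa
eclogite: 3360 kg/m³ × 9.81 m/s² × 7990 m = 2.634×10^8 Pa = 263.4 MPa
Total = 13.49 + 116.3 + 9.641 + 1926 + 263.4 = 2328.6 MPa

2300 MPa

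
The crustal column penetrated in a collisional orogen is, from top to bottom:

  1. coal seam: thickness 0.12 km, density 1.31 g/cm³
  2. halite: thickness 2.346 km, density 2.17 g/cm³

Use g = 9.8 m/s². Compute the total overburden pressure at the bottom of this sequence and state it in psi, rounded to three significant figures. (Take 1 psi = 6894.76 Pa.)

coal seam: 1310 kg/m³ × 9.8 m/s² × 120 m = 1.541×10^6 Pa = 223.4 psi
halite: 2170 kg/m³ × 9.8 m/s² × 2346 m = 4.989×10^7 Pa = 7236 psi
Total = 223.4 + 7236 = 7459.4 psi

7460 psi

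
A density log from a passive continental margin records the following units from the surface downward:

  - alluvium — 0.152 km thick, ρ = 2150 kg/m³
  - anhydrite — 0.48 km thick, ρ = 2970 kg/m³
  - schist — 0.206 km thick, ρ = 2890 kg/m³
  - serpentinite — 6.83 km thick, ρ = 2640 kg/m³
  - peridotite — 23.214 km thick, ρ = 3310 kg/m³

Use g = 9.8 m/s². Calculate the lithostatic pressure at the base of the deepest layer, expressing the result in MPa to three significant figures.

953 MPa

alluvium: 2150 kg/m³ × 9.8 m/s² × 152 m = 3.203×10^6 Pa = 3.203 MPa
anhydrite: 2970 kg/m³ × 9.8 m/s² × 480 m = 1.397×10^7 Pa = 13.97 MPa
schist: 2890 kg/m³ × 9.8 m/s² × 206 m = 5.834×10^6 Pa = 5.834 MPa
serpentinite: 2640 kg/m³ × 9.8 m/s² × 6830 m = 1.767×10^8 Pa = 176.7 MPa
peridotite: 3310 kg/m³ × 9.8 m/s² × 23214 m = 7.530×10^8 Pa = 753.0 MPa
Total = 3.203 + 13.97 + 5.834 + 176.7 + 753.0 = 952.73 MPa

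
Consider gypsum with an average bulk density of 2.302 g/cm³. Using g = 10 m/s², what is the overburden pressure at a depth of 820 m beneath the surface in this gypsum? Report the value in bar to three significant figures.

189 bar

gypsum: 2302 kg/m³ × 10 m/s² × 820 m = 1.888×10^7 Pa = 188.8 bar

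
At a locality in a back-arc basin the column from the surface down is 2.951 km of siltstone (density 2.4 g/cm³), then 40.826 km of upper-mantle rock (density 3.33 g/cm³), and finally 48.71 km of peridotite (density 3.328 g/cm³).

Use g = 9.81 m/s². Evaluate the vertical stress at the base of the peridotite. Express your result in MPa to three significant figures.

siltstone: 2400 kg/m³ × 9.81 m/s² × 2951 m = 6.948×10^7 Pa = 69.48 MPa
upper-mantle rock: 3330 kg/m³ × 9.81 m/s² × 40826 m = 1.334×10^9 Pa = 1334 MPa
peridotite: 3328 kg/m³ × 9.81 m/s² × 48710 m = 1.590×10^9 Pa = 1590 MPa
Total = 69.48 + 1334 + 1590 = 2993.4 MPa

2990 MPa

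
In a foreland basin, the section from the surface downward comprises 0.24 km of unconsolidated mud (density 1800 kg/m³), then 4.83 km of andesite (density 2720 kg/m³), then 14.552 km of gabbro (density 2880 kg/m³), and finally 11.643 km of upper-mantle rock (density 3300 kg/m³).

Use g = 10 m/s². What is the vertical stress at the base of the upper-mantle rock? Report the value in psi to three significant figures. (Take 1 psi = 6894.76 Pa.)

unconsolidated mud: 1800 kg/m³ × 10 m/s² × 240 m = 4.320×10^6 Pa = 626.6 psi
andesite: 2720 kg/m³ × 10 m/s² × 4830 m = 1.314×10^8 Pa = 19054 psi
gabbro: 2880 kg/m³ × 10 m/s² × 14552 m = 4.191×10^8 Pa = 60785 psi
upper-mantle rock: 3300 kg/m³ × 10 m/s² × 11643 m = 3.842×10^8 Pa = 55726 psi
Total = 626.6 + 19054 + 60785 + 55726 = 1.3619×10^5 psi

136000 psi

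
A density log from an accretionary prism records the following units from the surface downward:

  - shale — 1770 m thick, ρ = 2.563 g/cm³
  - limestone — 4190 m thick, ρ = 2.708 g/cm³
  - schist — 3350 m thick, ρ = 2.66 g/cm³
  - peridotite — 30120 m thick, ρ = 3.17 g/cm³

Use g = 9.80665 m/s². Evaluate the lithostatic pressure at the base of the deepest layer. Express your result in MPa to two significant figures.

1200 MPa

shale: 2563 kg/m³ × 9.80665 m/s² × 1770 m = 4.449×10^7 Pa = 44.49 MPa
limestone: 2708 kg/m³ × 9.80665 m/s² × 4190 m = 1.113×10^8 Pa = 111.3 MPa
schist: 2660 kg/m³ × 9.80665 m/s² × 3350 m = 8.739×10^7 Pa = 87.39 MPa
peridotite: 3170 kg/m³ × 9.80665 m/s² × 30120 m = 9.363×10^8 Pa = 936.3 MPa
Total = 44.49 + 111.3 + 87.39 + 936.3 = 1179.5 MPa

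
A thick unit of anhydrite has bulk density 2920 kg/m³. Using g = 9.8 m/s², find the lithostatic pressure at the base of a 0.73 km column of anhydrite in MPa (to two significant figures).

21 MPa

anhydrite: 2920 kg/m³ × 9.8 m/s² × 730 m = 2.089×10^7 Pa = 20.89 MPa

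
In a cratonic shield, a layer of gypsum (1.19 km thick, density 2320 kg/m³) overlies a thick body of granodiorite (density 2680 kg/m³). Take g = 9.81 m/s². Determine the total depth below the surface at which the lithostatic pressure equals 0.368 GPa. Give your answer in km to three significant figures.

14.2 km

Pressure at base of upper layers: 2320×9.81×1190 = 2.708×10^7 Pa = 0.02708 GPa
Remaining pressure to be supplied by granodiorite: 3.680×10^8 − 2.708×10^7 = 3.409×10^8 Pa
Additional depth in granodiorite = 3.409×10^8 Pa / (2680 kg/m³ × 9.81 m/s²) = 12967 m
Total depth = 1190 m + 12967 m = 14157 m
= 14.157 km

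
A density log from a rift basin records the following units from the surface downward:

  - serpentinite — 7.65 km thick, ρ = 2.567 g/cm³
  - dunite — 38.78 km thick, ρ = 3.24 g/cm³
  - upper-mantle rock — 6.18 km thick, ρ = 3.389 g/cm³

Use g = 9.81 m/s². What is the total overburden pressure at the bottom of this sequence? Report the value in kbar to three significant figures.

serpentinite: 2567 kg/m³ × 9.81 m/s² × 7650 m = 1.926×10^8 Pa = 1.926 kbar
dunite: 3240 kg/m³ × 9.81 m/s² × 38780 m = 1.233×10^9 Pa = 12.33 kbar
upper-mantle rock: 3389 kg/m³ × 9.81 m/s² × 6180 m = 2.055×10^8 Pa = 2.055 kbar
Total = 1.926 + 12.33 + 2.055 = 16.307 kbar

16.3 kbar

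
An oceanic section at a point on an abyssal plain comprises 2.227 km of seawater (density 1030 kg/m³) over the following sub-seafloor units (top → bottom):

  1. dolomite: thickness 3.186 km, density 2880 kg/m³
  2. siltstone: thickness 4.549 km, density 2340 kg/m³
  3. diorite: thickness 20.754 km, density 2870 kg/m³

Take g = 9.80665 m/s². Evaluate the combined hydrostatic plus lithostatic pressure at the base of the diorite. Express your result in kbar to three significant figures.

8.01 kbar

seawater: 1030 kg/m³ × 9.80665 m/s² × 2227 m = 2.249×10^7 Pa = 0.2249 kbar
dolomite: 2880 kg/m³ × 9.80665 m/s² × 3186 m = 8.998×10^7 Pa = 0.8998 kbar
siltstone: 2340 kg/m³ × 9.80665 m/s² × 4549 m = 1.044×10^8 Pa = 1.044 kbar
diorite: 2870 kg/m³ × 9.80665 m/s² × 20754 m = 5.841×10^8 Pa = 5.841 kbar
Total = 0.2249 + 0.8998 + 1.044 + 5.841 = 8.0099 kbar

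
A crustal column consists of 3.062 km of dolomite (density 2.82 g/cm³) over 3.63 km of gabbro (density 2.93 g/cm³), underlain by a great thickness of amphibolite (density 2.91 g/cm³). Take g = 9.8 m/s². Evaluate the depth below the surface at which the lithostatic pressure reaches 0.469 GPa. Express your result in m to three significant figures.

Pressure at base of upper layers: 2820×9.8×3062 + 2930×9.8×3630 = 1.889×10^8 Pa = 0.1889 GPa
Remaining pressure to be supplied by amphibolite: 4.690×10^8 − 1.889×10^8 = 2.801×10^8 Pa
Additional depth in amphibolite = 2.801×10^8 Pa / (2910 kg/m³ × 9.8 m/s²) = 9823.5 m
Total depth = 6692 m + 9823.5 m = 16516 m

16500 m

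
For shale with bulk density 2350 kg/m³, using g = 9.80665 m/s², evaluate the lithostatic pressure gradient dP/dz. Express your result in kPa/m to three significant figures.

23.0 kPa/m

dP/dz = ρg = 2350 kg/m³ × 9.80665 m/s² = 23046 Pa/m
= 23046 Pa/m × (1 kPa/m / 1000.0 Pa/m) = 23.046 kPa/m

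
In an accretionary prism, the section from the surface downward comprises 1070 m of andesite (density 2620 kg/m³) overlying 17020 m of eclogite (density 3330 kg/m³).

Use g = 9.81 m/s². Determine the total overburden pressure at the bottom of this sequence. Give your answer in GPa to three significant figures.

andesite: 2620 kg/m³ × 9.81 m/s² × 1070 m = 2.750×10^7 Pa = 0.02750 GPa
eclogite: 3330 kg/m³ × 9.81 m/s² × 17020 m = 5.560×10^8 Pa = 0.5560 GPa
Total = 0.02750 + 0.5560 = 0.58350 GPa

0.583 GPa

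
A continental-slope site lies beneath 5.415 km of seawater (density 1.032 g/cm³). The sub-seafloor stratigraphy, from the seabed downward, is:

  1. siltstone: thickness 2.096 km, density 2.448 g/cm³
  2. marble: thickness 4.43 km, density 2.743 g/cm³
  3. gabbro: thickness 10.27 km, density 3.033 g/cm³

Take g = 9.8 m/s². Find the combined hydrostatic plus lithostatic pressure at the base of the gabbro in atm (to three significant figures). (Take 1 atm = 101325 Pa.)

5220 atm

seawater: 1032 kg/m³ × 9.8 m/s² × 5415 m = 5.477×10^7 Pa = 540.5 atm
siltstone: 2448 kg/m³ × 9.8 m/s² × 2096 m = 5.028×10^7 Pa = 496.3 atm
marble: 2743 kg/m³ × 9.8 m/s² × 4430 m = 1.191×10^8 Pa = 1175 atm
gabbro: 3033 kg/m³ × 9.8 m/s² × 10270 m = 3.053×10^8 Pa = 3013 atm
Total = 540.5 + 496.3 + 1175 + 3013 = 5224.7 atm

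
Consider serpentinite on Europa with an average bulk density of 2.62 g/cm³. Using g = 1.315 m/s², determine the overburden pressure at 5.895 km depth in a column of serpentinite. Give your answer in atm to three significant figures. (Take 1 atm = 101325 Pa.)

200 atm

serpentinite: 2620 kg/m³ × 1.315 m/s² × 5895 m = 2.031×10^7 Pa = 200.4 atm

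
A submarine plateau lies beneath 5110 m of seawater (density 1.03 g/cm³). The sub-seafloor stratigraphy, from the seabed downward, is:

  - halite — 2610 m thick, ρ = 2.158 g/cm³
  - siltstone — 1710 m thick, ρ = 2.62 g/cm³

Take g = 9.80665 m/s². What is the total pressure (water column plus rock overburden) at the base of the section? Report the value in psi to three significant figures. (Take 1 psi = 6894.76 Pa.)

21900 psi

seawater: 1030 kg/m³ × 9.80665 m/s² × 5110 m = 5.162×10^7 Pa = 7486 psi
halite: 2158 kg/m³ × 9.80665 m/s² × 2610 m = 5.523×10^7 Pa = 8011 psi
siltstone: 2620 kg/m³ × 9.80665 m/s² × 1710 m = 4.394×10^7 Pa = 6372 psi
Total = 7486 + 8011 + 6372 = 21870 psi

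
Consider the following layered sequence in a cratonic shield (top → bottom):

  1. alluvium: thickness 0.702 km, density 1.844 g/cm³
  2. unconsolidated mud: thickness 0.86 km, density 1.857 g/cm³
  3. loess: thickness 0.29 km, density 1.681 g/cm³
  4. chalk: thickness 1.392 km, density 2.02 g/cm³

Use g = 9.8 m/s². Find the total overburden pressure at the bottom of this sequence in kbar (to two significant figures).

alluvium: 1844 kg/m³ × 9.8 m/s² × 702 m = 1.269×10^7 Pa = 0.1269 kbar
unconsolidated mud: 1857 kg/m³ × 9.8 m/s² × 860 m = 1.565×10^7 Pa = 0.1565 kbar
loess: 1681 kg/m³ × 9.8 m/s² × 290 m = 4.777×10^6 Pa = 0.04777 kbar
chalk: 2020 kg/m³ × 9.8 m/s² × 1392 m = 2.756×10^7 Pa = 0.2756 kbar
Total = 0.1269 + 0.1565 + 0.04777 + 0.2756 = 0.60670 kbar

0.61 kbar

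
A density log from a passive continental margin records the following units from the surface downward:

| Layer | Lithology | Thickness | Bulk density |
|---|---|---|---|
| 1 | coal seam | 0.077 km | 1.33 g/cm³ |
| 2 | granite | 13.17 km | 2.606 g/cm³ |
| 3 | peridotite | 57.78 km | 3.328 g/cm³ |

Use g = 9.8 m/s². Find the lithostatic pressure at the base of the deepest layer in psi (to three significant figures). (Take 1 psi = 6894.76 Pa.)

coal seam: 1330 kg/m³ × 9.8 m/s² × 77 m = 1.004×10^6 Pa = 145.6 psi
granite: 2606 kg/m³ × 9.8 m/s² × 13170 m = 3.363×10^8 Pa = 48783 psi
peridotite: 3328 kg/m³ × 9.8 m/s² × 57780 m = 1.884×10^9 Pa = 2.733×10^5 psi
Total = 145.6 + 48783 + 2.733×10^5 = 3.2225×10^5 psi

322000 psi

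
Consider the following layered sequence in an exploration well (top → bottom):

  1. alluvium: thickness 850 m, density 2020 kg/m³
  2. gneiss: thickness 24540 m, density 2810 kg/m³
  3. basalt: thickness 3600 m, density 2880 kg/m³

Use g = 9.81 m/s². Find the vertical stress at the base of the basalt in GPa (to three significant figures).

alluvium: 2020 kg/m³ × 9.81 m/s² × 850 m = 1.684×10^7 Pa = 0.01684 GPa
gneiss: 2810 kg/m³ × 9.81 m/s² × 24540 m = 6.765×10^8 Pa = 0.6765 GPa
basalt: 2880 kg/m³ × 9.81 m/s² × 3600 m = 1.017×10^8 Pa = 0.1017 GPa
Total = 0.01684 + 0.6765 + 0.1017 = 0.79503 GPa

0.795 GPa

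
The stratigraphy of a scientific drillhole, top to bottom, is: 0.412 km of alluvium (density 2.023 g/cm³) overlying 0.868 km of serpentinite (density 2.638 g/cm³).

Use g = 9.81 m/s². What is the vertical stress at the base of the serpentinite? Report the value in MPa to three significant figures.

30.6 MPa

alluvium: 2023 kg/m³ × 9.81 m/s² × 412 m = 8.176×10^6 Pa = 8.176 MPa
serpentinite: 2638 kg/m³ × 9.81 m/s² × 868 m = 2.246×10^7 Pa = 22.46 MPa
Total = 8.176 + 22.46 = 30.639 MPa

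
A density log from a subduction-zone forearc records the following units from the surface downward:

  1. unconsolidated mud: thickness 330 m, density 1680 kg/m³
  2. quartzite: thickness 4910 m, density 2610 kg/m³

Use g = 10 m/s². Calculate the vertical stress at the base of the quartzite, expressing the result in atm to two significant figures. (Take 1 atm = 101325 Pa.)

unconsolidated mud: 1680 kg/m³ × 10 m/s² × 330 m = 5.544×10^6 Pa = 54.72 atm
quartzite: 2610 kg/m³ × 10 m/s² × 4910 m = 1.282×10^8 Pa = 1265 atm
Total = 54.72 + 1265 = 1319.5 atm

1300 atm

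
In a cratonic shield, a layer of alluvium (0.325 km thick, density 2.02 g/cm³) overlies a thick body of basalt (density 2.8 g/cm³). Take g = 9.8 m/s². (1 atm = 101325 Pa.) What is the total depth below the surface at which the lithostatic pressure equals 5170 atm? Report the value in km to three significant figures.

19.2 km

Pressure at base of upper layers: 2020×9.8×325 = 6.434×10^6 Pa = 63.50 atm
Remaining pressure to be supplied by basalt: 5.239×10^8 − 6.434×10^6 = 5.174×10^8 Pa
Additional depth in basalt = 5.174×10^8 Pa / (2800 kg/m³ × 9.8 m/s²) = 18856 m
Total depth = 325 m + 18856 m = 19181 m
= 19.181 km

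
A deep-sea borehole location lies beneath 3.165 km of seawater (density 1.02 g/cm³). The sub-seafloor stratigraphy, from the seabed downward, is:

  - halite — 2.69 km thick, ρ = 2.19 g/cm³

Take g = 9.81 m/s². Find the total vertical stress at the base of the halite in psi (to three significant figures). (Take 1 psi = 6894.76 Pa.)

13000 psi

seawater: 1020 kg/m³ × 9.81 m/s² × 3165 m = 3.167×10^7 Pa = 4593 psi
halite: 2190 kg/m³ × 9.81 m/s² × 2690 m = 5.779×10^7 Pa = 8382 psi
Total = 4593 + 8382 = 12975 psi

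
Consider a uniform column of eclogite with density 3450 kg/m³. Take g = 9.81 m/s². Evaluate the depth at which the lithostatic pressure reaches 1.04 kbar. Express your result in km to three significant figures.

3.07 km

h = P/(ρg) = 1.04 kbar / (3450 kg/m³ × 9.81 m/s²) = 1.040×10^8 Pa / 33844 Pa/m = 3072.9 m
= 3.0729 km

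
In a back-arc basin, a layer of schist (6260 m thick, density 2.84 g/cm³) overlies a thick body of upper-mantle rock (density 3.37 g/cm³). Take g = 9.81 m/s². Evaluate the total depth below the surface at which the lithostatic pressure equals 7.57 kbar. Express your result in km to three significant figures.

Pressure at base of upper layers: 2840×9.81×6260 = 1.744×10^8 Pa = 1.744 kbar
Remaining pressure to be supplied by upper-mantle rock: 7.570×10^8 − 1.744×10^8 = 5.826×10^8 Pa
Additional depth in upper-mantle rock = 5.826×10^8 Pa / (3370 kg/m³ × 9.81 m/s²) = 17622 m
Total depth = 6260 m + 17622 m = 23882 m
= 23.882 km

23.9 km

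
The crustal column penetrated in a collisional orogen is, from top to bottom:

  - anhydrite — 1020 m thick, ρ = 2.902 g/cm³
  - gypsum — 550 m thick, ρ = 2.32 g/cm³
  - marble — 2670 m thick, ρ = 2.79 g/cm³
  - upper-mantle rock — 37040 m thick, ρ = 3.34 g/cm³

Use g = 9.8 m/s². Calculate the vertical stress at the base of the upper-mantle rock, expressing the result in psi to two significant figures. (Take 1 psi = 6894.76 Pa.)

190000 psi

anhydrite: 2902 kg/m³ × 9.8 m/s² × 1020 m = 2.901×10^7 Pa = 4207 psi
gypsum: 2320 kg/m³ × 9.8 m/s² × 550 m = 1.250×10^7 Pa = 1814 psi
marble: 2790 kg/m³ × 9.8 m/s² × 2670 m = 7.300×10^7 Pa = 10588 psi
upper-mantle rock: 3340 kg/m³ × 9.8 m/s² × 37040 m = 1.212×10^9 Pa = 1.758×10^5 psi
Total = 4207 + 1814 + 10588 + 1.758×10^5 = 1.9245×10^5 psi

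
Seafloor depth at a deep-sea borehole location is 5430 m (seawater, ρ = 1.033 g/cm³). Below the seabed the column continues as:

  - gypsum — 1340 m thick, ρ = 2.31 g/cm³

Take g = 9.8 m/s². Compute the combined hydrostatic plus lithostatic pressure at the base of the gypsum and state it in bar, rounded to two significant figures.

850 bar

seawater: 1033 kg/m³ × 9.8 m/s² × 5430 m = 5.497×10^7 Pa = 549.7 bar
gypsum: 2310 kg/m³ × 9.8 m/s² × 1340 m = 3.033×10^7 Pa = 303.3 bar
Total = 549.7 + 303.3 = 853.05 bar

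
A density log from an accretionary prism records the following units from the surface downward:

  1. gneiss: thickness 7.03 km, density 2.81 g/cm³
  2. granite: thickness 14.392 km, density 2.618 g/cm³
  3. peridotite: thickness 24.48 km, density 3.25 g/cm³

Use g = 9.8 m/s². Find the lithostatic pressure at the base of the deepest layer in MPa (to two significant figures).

gneiss: 2810 kg/m³ × 9.8 m/s² × 7030 m = 1.936×10^8 Pa = 193.6 MPa
granite: 2618 kg/m³ × 9.8 m/s² × 14392 m = 3.692×10^8 Pa = 369.2 MPa
peridotite: 3250 kg/m³ × 9.8 m/s² × 24480 m = 7.797×10^8 Pa = 779.7 MPa
Total = 193.6 + 369.2 + 779.7 = 1342.5 MPa

1300 MPa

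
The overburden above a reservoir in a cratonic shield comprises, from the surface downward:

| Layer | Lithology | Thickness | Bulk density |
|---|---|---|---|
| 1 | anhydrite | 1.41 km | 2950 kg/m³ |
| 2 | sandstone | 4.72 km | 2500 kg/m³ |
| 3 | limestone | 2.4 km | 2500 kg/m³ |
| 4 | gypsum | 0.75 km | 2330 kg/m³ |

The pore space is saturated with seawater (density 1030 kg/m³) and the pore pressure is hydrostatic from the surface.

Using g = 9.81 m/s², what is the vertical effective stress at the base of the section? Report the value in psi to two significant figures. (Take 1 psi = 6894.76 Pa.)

Overburden (lithostatic) stress σ_v:
anhydrite: 2950 kg/m³ × 9.81 m/s² × 1410 m = 4.080×10^7 Pa = 40.80 MPa
sandstone: 2500 kg/m³ × 9.81 m/s² × 4720 m = 1.158×10^8 Pa = 115.8 MPa
limestone: 2500 kg/m³ × 9.81 m/s² × 2400 m = 5.886×10^7 Pa = 58.86 MPa
gypsum: 2330 kg/m³ × 9.81 m/s² × 750 m = 1.714×10^7 Pa = 17.14 MPa
Total = 40.80 + 115.8 + 58.86 + 17.14 = 232.57 MPa
Pore pressure P_p = 1030 kg/m³ × 9.81 m/s² × 9280 m = 9.377×10^7 Pa = 93.77 MPa
Effective stress σ' = σ_v − P_p = 232.6 − 93.77 = 138.80 MPa = 20131 psi

20000 psi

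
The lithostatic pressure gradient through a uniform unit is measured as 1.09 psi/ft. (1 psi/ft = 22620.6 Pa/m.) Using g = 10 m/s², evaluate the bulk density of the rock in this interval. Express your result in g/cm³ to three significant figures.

ρ = (dP/dz)/g = 1.09 psi/ft / 10 m/s² = 24656 Pa/m / 10 m/s² = 2465.6 kg/m³
= 2.466 g/cm³

2.47 g/cm³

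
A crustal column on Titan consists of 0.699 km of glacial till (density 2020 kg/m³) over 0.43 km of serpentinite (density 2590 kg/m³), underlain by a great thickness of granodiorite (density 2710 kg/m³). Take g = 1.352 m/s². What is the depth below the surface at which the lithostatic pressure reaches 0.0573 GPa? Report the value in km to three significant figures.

15.8 km

Pressure at base of upper layers: 2020×1.352×699 + 2590×1.352×430 = 3.415×10^6 Pa = 3.415×10^-3 GPa
Remaining pressure to be supplied by granodiorite: 5.730×10^7 − 3.415×10^6 = 5.389×10^7 Pa
Additional depth in granodiorite = 5.389×10^7 Pa / (2710 kg/m³ × 1.352 m/s²) = 14707 m
Total depth = 1129 m + 14707 m = 15836 m
= 15.836 km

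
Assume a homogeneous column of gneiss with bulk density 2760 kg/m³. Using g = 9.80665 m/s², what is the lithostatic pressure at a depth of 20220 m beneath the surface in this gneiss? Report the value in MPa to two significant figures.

gneiss: 2760 kg/m³ × 9.80665 m/s² × 20220 m = 5.473×10^8 Pa = 547.3 MPa

550 MPa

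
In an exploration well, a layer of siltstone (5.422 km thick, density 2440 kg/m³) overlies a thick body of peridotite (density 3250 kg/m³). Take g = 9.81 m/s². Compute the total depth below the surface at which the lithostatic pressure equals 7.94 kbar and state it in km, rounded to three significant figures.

26.3 km

Pressure at base of upper layers: 2440×9.81×5422 = 1.298×10^8 Pa = 1.298 kbar
Remaining pressure to be supplied by peridotite: 7.940×10^8 − 1.298×10^8 = 6.642×10^8 Pa
Additional depth in peridotite = 6.642×10^8 Pa / (3250 kg/m³ × 9.81 m/s²) = 20833 m
Total depth = 5422 m + 20833 m = 26255 m
= 26.255 km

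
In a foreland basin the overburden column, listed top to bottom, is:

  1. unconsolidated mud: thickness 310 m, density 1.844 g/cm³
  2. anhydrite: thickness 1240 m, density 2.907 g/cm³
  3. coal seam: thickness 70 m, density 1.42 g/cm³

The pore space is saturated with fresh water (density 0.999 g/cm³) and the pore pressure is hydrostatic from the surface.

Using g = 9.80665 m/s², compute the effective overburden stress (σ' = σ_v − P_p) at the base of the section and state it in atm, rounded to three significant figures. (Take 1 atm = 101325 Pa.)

Overburden (lithostatic) stress σ_v:
unconsolidated mud: 1844 kg/m³ × 9.80665 m/s² × 310 m = 5.606×10^6 Pa = 5.606 MPa
anhydrite: 2907 kg/m³ × 9.80665 m/s² × 1240 m = 3.535×10^7 Pa = 35.35 MPa
coal seam: 1420 kg/m³ × 9.80665 m/s² × 70 m = 9.748×10^5 Pa = 0.9748 MPa
Total = 5.606 + 35.35 + 0.9748 = 41.930 MPa
Pore pressure P_p = 999 kg/m³ × 9.80665 m/s² × 1620 m = 1.587×10^7 Pa = 15.87 MPa
Effective stress σ' = σ_v − P_p = 41.93 − 15.87 = 26.060 MPa = 257.19 atm

257 atm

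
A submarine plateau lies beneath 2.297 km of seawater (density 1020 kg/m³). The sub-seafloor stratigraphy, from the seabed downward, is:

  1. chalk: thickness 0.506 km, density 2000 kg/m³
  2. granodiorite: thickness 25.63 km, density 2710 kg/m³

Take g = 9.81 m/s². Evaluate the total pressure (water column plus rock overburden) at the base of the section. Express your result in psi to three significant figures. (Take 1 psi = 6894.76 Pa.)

seawater: 1020 kg/m³ × 9.81 m/s² × 2297 m = 2.298×10^7 Pa = 3334 psi
chalk: 2000 kg/m³ × 9.81 m/s² × 506 m = 9.928×10^6 Pa = 1440 psi
granodiorite: 2710 kg/m³ × 9.81 m/s² × 25630 m = 6.814×10^8 Pa = 98825 psi
Total = 3334 + 1440 + 98825 = 1.0360×10^5 psi

104000 psi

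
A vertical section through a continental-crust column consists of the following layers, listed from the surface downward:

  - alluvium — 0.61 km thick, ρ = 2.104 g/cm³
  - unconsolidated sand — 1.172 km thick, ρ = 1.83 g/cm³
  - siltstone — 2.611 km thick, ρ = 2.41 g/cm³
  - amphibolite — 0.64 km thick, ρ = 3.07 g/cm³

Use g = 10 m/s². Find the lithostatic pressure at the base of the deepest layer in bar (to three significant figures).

alluvium: 2104 kg/m³ × 10 m/s² × 610 m = 1.283×10^7 Pa = 128.3 bar
unconsolidated sand: 1830 kg/m³ × 10 m/s² × 1172 m = 2.145×10^7 Pa = 214.5 bar
siltstone: 2410 kg/m³ × 10 m/s² × 2611 m = 6.293×10^7 Pa = 629.3 bar
amphibolite: 3070 kg/m³ × 10 m/s² × 640 m = 1.965×10^7 Pa = 196.5 bar
Total = 128.3 + 214.5 + 629.3 + 196.5 = 1168.6 bar

1170 bar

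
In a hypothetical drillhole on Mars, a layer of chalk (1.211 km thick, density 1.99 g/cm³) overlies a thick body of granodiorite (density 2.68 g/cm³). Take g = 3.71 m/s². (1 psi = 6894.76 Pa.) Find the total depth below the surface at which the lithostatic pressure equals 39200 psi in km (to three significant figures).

27.5 km

Pressure at base of upper layers: 1990×3.71×1211 = 8.941×10^6 Pa = 1297 psi
Remaining pressure to be supplied by granodiorite: 2.703×10^8 − 8.941×10^6 = 2.613×10^8 Pa
Additional depth in granodiorite = 2.613×10^8 Pa / (2680 kg/m³ × 3.71 m/s²) = 26284 m
Total depth = 1211 m + 26284 m = 27495 m
= 27.495 km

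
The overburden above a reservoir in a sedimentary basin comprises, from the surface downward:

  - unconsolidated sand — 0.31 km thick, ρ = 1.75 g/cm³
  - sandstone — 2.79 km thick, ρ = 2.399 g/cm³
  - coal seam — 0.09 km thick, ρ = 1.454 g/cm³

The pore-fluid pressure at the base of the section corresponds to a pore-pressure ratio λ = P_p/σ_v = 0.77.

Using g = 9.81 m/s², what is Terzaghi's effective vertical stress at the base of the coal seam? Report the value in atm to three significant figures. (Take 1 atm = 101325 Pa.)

164 atm

Overburden (lithostatic) stress σ_v:
unconsolidated sand: 1750 kg/m³ × 9.81 m/s² × 310 m = 5.322×10^6 Pa = 5.322 MPa
sandstone: 2399 kg/m³ × 9.81 m/s² × 2790 m = 6.566×10^7 Pa = 65.66 MPa
coal seam: 1454 kg/m³ × 9.81 m/s² × 90 m = 1.284×10^6 Pa = 1.284 MPa
Total = 5.322 + 65.66 + 1.284 = 72.266 MPa
Pore pressure P_p = λ·σ_v = 0.77 × 72.27 MPa = 55.64 MPa
Effective stress σ' = σ_v − P_p = 72.27 − 55.64 = 16.621 MPa = 164.04 atm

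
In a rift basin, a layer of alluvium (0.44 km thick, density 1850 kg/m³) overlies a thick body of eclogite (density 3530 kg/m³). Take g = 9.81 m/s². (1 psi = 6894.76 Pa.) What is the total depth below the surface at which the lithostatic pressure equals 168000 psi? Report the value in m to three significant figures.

Pressure at base of upper layers: 1850×9.81×440 = 7.985×10^6 Pa = 1158 psi
Remaining pressure to be supplied by eclogite: 1.158×10^9 − 7.985×10^6 = 1.150×10^9 Pa
Additional depth in eclogite = 1.150×10^9 Pa / (3530 kg/m³ × 9.81 m/s²) = 33219 m
Total depth = 440 m + 33219 m = 33659 m

33700 m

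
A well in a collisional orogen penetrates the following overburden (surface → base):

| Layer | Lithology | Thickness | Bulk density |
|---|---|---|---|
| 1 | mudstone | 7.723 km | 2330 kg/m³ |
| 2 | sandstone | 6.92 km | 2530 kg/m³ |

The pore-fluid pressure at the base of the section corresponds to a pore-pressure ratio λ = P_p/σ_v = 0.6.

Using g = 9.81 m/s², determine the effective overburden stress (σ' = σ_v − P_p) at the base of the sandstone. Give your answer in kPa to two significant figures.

140000 kPa

Overburden (lithostatic) stress σ_v:
mudstone: 2330 kg/m³ × 9.81 m/s² × 7723 m = 1.765×10^8 Pa = 176.5 MPa
sandstone: 2530 kg/m³ × 9.81 m/s² × 6920 m = 1.717×10^8 Pa = 171.7 MPa
Total = 176.5 + 171.7 = 348.28 MPa
Pore pressure P_p = λ·σ_v = 0.6 × 348.3 MPa = 209.0 MPa
Effective stress σ' = σ_v − P_p = 348.3 − 209.0 = 139.31 MPa = 1.3931×10^5 kPa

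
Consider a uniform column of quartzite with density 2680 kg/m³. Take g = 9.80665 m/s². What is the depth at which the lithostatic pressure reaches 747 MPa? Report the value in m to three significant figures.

28400 m

h = P/(ρg) = 747 MPa / (2680 kg/m³ × 9.80665 m/s²) = 7.470×10^8 Pa / 26282 Pa/m = 28423 m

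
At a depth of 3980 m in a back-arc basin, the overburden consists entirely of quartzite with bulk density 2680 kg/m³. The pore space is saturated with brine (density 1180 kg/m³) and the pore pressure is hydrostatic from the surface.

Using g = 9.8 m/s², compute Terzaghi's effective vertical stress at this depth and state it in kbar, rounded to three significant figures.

Overburden (lithostatic) stress σ_v:
quartzite: 2680 kg/m³ × 9.8 m/s² × 3980 m = 1.045×10^8 Pa = 104.5 MPa
Pore pressure P_p = 1180 kg/m³ × 9.8 m/s² × 3980 m = 4.602×10^7 Pa = 46.02 MPa
Effective stress σ' = σ_v − P_p = 104.5 − 46.02 = 58.506 MPa = 0.58506 kbar

0.585 kbar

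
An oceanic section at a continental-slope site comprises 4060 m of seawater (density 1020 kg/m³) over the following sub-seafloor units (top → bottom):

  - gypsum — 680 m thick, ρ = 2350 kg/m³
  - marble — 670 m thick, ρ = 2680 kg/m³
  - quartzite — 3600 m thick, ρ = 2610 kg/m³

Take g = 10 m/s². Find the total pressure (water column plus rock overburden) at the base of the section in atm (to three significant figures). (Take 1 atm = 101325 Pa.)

1670 atm

seawater: 1020 kg/m³ × 10 m/s² × 4060 m = 4.141×10^7 Pa = 408.7 atm
gypsum: 2350 kg/m³ × 10 m/s² × 680 m = 1.598×10^7 Pa = 157.7 atm
marble: 2680 kg/m³ × 10 m/s² × 670 m = 1.796×10^7 Pa = 177.2 atm
quartzite: 2610 kg/m³ × 10 m/s² × 3600 m = 9.396×10^7 Pa = 927.3 atm
Total = 408.7 + 157.7 + 177.2 + 927.3 = 1670.9 atm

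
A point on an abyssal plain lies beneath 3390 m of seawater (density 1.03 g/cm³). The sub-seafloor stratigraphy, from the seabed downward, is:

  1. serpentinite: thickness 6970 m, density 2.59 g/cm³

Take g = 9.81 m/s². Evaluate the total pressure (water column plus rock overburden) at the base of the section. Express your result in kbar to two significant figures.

seawater: 1030 kg/m³ × 9.81 m/s² × 3390 m = 3.425×10^7 Pa = 0.3425 kbar
serpentinite: 2590 kg/m³ × 9.81 m/s² × 6970 m = 1.771×10^8 Pa = 1.771 kbar
Total = 0.3425 + 1.771 = 2.1135 kbar

2.1 kbar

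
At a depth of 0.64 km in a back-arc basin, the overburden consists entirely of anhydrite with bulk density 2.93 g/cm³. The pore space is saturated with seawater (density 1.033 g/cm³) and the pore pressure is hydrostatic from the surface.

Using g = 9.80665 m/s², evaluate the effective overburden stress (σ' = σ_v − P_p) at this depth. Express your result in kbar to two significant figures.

0.12 kbar

Overburden (lithostatic) stress σ_v:
anhydrite: 2930 kg/m³ × 9.80665 m/s² × 640 m = 1.839×10^7 Pa = 18.39 MPa
Pore pressure P_p = 1033 kg/m³ × 9.80665 m/s² × 640 m = 6.483×10^6 Pa = 6.483 MPa
Effective stress σ' = σ_v − P_p = 18.39 − 6.483 = 11.906 MPa = 0.11906 kbar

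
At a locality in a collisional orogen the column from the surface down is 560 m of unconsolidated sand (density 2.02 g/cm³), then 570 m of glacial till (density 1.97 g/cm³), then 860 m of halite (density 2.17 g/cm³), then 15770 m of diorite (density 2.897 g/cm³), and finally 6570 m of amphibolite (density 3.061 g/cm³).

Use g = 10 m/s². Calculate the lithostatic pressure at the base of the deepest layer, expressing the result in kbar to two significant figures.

unconsolidated sand: 2020 kg/m³ × 10 m/s² × 560 m = 1.131×10^7 Pa = 0.1131 kbar
glacial till: 1970 kg/m³ × 10 m/s² × 570 m = 1.123×10^7 Pa = 0.1123 kbar
halite: 2170 kg/m³ × 10 m/s² × 860 m = 1.866×10^7 Pa = 0.1866 kbar
diorite: 2897 kg/m³ × 10 m/s² × 15770 m = 4.569×10^8 Pa = 4.569 kbar
amphibolite: 3061 kg/m³ × 10 m/s² × 6570 m = 2.011×10^8 Pa = 2.011 kbar
Total = 0.1131 + 0.1123 + 0.1866 + 4.569 + 2.011 = 6.9917 kbar

7.0 kbar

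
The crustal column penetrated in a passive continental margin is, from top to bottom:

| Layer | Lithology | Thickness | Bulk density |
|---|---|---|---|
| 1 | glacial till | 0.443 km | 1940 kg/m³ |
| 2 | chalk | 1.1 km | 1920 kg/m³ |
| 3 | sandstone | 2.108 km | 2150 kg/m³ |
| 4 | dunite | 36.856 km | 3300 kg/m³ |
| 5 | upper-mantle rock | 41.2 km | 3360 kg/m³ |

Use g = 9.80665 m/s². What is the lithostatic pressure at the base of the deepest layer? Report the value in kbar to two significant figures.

glacial till: 1940 kg/m³ × 9.80665 m/s² × 443 m = 8.428×10^6 Pa = 0.08428 kbar
chalk: 1920 kg/m³ × 9.80665 m/s² × 1100 m = 2.071×10^7 Pa = 0.2071 kbar
sandstone: 2150 kg/m³ × 9.80665 m/s² × 2108 m = 4.445×10^7 Pa = 0.4445 kbar
dunite: 3300 kg/m³ × 9.80665 m/s² × 36856 m = 1.193×10^9 Pa = 11.93 kbar
upper-mantle rock: 3360 kg/m³ × 9.80665 m/s² × 41200 m = 1.358×10^9 Pa = 13.58 kbar
Total = 0.08428 + 0.2071 + 0.4445 + 11.93 + 13.58 = 26.239 kbar

26 kbar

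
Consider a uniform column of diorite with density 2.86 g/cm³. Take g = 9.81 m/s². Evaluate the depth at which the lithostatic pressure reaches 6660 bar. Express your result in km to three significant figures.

23.7 km

h = P/(ρg) = 6660 bar / (2860 kg/m³ × 9.81 m/s²) = 6.660×10^8 Pa / 28057 Pa/m = 23738 m
= 23.738 km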